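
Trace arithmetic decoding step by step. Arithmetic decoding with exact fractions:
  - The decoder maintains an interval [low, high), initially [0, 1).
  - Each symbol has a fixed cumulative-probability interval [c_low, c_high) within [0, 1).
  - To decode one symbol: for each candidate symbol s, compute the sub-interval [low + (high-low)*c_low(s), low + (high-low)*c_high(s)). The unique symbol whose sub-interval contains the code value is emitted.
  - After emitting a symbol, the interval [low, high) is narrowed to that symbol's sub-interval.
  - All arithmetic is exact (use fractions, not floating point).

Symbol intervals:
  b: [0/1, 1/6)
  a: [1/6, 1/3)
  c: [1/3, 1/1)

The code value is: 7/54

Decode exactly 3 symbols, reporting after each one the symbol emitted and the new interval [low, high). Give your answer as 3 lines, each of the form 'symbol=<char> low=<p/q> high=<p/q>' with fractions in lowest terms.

Step 1: interval [0/1, 1/1), width = 1/1 - 0/1 = 1/1
  'b': [0/1 + 1/1*0/1, 0/1 + 1/1*1/6) = [0/1, 1/6) <- contains code 7/54
  'a': [0/1 + 1/1*1/6, 0/1 + 1/1*1/3) = [1/6, 1/3)
  'c': [0/1 + 1/1*1/3, 0/1 + 1/1*1/1) = [1/3, 1/1)
  emit 'b', narrow to [0/1, 1/6)
Step 2: interval [0/1, 1/6), width = 1/6 - 0/1 = 1/6
  'b': [0/1 + 1/6*0/1, 0/1 + 1/6*1/6) = [0/1, 1/36)
  'a': [0/1 + 1/6*1/6, 0/1 + 1/6*1/3) = [1/36, 1/18)
  'c': [0/1 + 1/6*1/3, 0/1 + 1/6*1/1) = [1/18, 1/6) <- contains code 7/54
  emit 'c', narrow to [1/18, 1/6)
Step 3: interval [1/18, 1/6), width = 1/6 - 1/18 = 1/9
  'b': [1/18 + 1/9*0/1, 1/18 + 1/9*1/6) = [1/18, 2/27)
  'a': [1/18 + 1/9*1/6, 1/18 + 1/9*1/3) = [2/27, 5/54)
  'c': [1/18 + 1/9*1/3, 1/18 + 1/9*1/1) = [5/54, 1/6) <- contains code 7/54
  emit 'c', narrow to [5/54, 1/6)

Answer: symbol=b low=0/1 high=1/6
symbol=c low=1/18 high=1/6
symbol=c low=5/54 high=1/6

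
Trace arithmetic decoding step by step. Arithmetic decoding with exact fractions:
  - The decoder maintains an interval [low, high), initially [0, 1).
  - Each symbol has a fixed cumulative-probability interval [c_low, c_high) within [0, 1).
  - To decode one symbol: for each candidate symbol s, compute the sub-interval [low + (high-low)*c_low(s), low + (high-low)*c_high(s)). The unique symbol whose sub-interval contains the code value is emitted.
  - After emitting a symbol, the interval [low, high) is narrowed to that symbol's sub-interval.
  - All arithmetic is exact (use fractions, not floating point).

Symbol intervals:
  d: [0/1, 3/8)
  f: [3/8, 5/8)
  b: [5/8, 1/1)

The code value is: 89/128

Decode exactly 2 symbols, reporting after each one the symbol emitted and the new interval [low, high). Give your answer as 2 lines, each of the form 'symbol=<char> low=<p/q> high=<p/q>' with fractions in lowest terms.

Answer: symbol=b low=5/8 high=1/1
symbol=d low=5/8 high=49/64

Derivation:
Step 1: interval [0/1, 1/1), width = 1/1 - 0/1 = 1/1
  'd': [0/1 + 1/1*0/1, 0/1 + 1/1*3/8) = [0/1, 3/8)
  'f': [0/1 + 1/1*3/8, 0/1 + 1/1*5/8) = [3/8, 5/8)
  'b': [0/1 + 1/1*5/8, 0/1 + 1/1*1/1) = [5/8, 1/1) <- contains code 89/128
  emit 'b', narrow to [5/8, 1/1)
Step 2: interval [5/8, 1/1), width = 1/1 - 5/8 = 3/8
  'd': [5/8 + 3/8*0/1, 5/8 + 3/8*3/8) = [5/8, 49/64) <- contains code 89/128
  'f': [5/8 + 3/8*3/8, 5/8 + 3/8*5/8) = [49/64, 55/64)
  'b': [5/8 + 3/8*5/8, 5/8 + 3/8*1/1) = [55/64, 1/1)
  emit 'd', narrow to [5/8, 49/64)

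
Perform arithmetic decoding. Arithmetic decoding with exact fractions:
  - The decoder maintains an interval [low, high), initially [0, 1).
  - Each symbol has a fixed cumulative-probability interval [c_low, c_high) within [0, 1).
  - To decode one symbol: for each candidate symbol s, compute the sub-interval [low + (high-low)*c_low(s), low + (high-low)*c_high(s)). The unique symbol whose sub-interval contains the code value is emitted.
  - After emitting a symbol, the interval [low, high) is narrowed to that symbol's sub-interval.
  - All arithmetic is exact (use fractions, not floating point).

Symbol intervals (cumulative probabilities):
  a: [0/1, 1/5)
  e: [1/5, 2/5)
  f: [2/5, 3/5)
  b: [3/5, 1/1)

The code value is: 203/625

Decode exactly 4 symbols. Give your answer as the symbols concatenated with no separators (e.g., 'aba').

Step 1: interval [0/1, 1/1), width = 1/1 - 0/1 = 1/1
  'a': [0/1 + 1/1*0/1, 0/1 + 1/1*1/5) = [0/1, 1/5)
  'e': [0/1 + 1/1*1/5, 0/1 + 1/1*2/5) = [1/5, 2/5) <- contains code 203/625
  'f': [0/1 + 1/1*2/5, 0/1 + 1/1*3/5) = [2/5, 3/5)
  'b': [0/1 + 1/1*3/5, 0/1 + 1/1*1/1) = [3/5, 1/1)
  emit 'e', narrow to [1/5, 2/5)
Step 2: interval [1/5, 2/5), width = 2/5 - 1/5 = 1/5
  'a': [1/5 + 1/5*0/1, 1/5 + 1/5*1/5) = [1/5, 6/25)
  'e': [1/5 + 1/5*1/5, 1/5 + 1/5*2/5) = [6/25, 7/25)
  'f': [1/5 + 1/5*2/5, 1/5 + 1/5*3/5) = [7/25, 8/25)
  'b': [1/5 + 1/5*3/5, 1/5 + 1/5*1/1) = [8/25, 2/5) <- contains code 203/625
  emit 'b', narrow to [8/25, 2/5)
Step 3: interval [8/25, 2/5), width = 2/5 - 8/25 = 2/25
  'a': [8/25 + 2/25*0/1, 8/25 + 2/25*1/5) = [8/25, 42/125) <- contains code 203/625
  'e': [8/25 + 2/25*1/5, 8/25 + 2/25*2/5) = [42/125, 44/125)
  'f': [8/25 + 2/25*2/5, 8/25 + 2/25*3/5) = [44/125, 46/125)
  'b': [8/25 + 2/25*3/5, 8/25 + 2/25*1/1) = [46/125, 2/5)
  emit 'a', narrow to [8/25, 42/125)
Step 4: interval [8/25, 42/125), width = 42/125 - 8/25 = 2/125
  'a': [8/25 + 2/125*0/1, 8/25 + 2/125*1/5) = [8/25, 202/625)
  'e': [8/25 + 2/125*1/5, 8/25 + 2/125*2/5) = [202/625, 204/625) <- contains code 203/625
  'f': [8/25 + 2/125*2/5, 8/25 + 2/125*3/5) = [204/625, 206/625)
  'b': [8/25 + 2/125*3/5, 8/25 + 2/125*1/1) = [206/625, 42/125)
  emit 'e', narrow to [202/625, 204/625)

Answer: ebae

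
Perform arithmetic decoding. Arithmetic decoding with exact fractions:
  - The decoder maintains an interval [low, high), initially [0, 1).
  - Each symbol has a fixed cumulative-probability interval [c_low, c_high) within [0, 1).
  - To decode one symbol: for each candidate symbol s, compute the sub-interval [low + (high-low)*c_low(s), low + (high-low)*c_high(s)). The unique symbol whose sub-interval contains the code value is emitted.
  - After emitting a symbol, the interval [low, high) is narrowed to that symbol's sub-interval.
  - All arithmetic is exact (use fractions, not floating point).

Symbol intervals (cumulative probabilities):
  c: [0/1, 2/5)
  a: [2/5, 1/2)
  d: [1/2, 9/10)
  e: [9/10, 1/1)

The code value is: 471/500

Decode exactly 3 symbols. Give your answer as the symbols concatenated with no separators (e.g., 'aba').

Step 1: interval [0/1, 1/1), width = 1/1 - 0/1 = 1/1
  'c': [0/1 + 1/1*0/1, 0/1 + 1/1*2/5) = [0/1, 2/5)
  'a': [0/1 + 1/1*2/5, 0/1 + 1/1*1/2) = [2/5, 1/2)
  'd': [0/1 + 1/1*1/2, 0/1 + 1/1*9/10) = [1/2, 9/10)
  'e': [0/1 + 1/1*9/10, 0/1 + 1/1*1/1) = [9/10, 1/1) <- contains code 471/500
  emit 'e', narrow to [9/10, 1/1)
Step 2: interval [9/10, 1/1), width = 1/1 - 9/10 = 1/10
  'c': [9/10 + 1/10*0/1, 9/10 + 1/10*2/5) = [9/10, 47/50)
  'a': [9/10 + 1/10*2/5, 9/10 + 1/10*1/2) = [47/50, 19/20) <- contains code 471/500
  'd': [9/10 + 1/10*1/2, 9/10 + 1/10*9/10) = [19/20, 99/100)
  'e': [9/10 + 1/10*9/10, 9/10 + 1/10*1/1) = [99/100, 1/1)
  emit 'a', narrow to [47/50, 19/20)
Step 3: interval [47/50, 19/20), width = 19/20 - 47/50 = 1/100
  'c': [47/50 + 1/100*0/1, 47/50 + 1/100*2/5) = [47/50, 118/125) <- contains code 471/500
  'a': [47/50 + 1/100*2/5, 47/50 + 1/100*1/2) = [118/125, 189/200)
  'd': [47/50 + 1/100*1/2, 47/50 + 1/100*9/10) = [189/200, 949/1000)
  'e': [47/50 + 1/100*9/10, 47/50 + 1/100*1/1) = [949/1000, 19/20)
  emit 'c', narrow to [47/50, 118/125)

Answer: eac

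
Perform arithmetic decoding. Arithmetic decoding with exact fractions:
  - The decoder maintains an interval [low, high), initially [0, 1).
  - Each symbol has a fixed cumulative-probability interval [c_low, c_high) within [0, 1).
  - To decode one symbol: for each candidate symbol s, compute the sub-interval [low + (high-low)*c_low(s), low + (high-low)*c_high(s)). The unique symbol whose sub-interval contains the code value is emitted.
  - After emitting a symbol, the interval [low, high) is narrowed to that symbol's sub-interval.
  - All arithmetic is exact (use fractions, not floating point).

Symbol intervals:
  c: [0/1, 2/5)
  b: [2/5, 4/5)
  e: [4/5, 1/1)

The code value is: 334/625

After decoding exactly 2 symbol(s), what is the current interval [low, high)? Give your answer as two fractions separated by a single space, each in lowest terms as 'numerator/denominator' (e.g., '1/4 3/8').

Answer: 2/5 14/25

Derivation:
Step 1: interval [0/1, 1/1), width = 1/1 - 0/1 = 1/1
  'c': [0/1 + 1/1*0/1, 0/1 + 1/1*2/5) = [0/1, 2/5)
  'b': [0/1 + 1/1*2/5, 0/1 + 1/1*4/5) = [2/5, 4/5) <- contains code 334/625
  'e': [0/1 + 1/1*4/5, 0/1 + 1/1*1/1) = [4/5, 1/1)
  emit 'b', narrow to [2/5, 4/5)
Step 2: interval [2/5, 4/5), width = 4/5 - 2/5 = 2/5
  'c': [2/5 + 2/5*0/1, 2/5 + 2/5*2/5) = [2/5, 14/25) <- contains code 334/625
  'b': [2/5 + 2/5*2/5, 2/5 + 2/5*4/5) = [14/25, 18/25)
  'e': [2/5 + 2/5*4/5, 2/5 + 2/5*1/1) = [18/25, 4/5)
  emit 'c', narrow to [2/5, 14/25)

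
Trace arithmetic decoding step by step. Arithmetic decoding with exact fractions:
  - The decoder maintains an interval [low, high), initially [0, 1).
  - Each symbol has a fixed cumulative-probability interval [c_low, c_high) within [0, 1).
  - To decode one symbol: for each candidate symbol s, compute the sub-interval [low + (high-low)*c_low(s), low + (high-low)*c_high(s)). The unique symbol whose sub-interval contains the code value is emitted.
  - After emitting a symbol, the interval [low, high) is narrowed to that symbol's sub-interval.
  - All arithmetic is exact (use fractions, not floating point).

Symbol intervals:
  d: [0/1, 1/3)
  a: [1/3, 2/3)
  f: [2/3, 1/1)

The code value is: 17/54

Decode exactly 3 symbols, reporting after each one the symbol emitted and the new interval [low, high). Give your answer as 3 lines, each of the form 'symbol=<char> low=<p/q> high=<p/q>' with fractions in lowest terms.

Step 1: interval [0/1, 1/1), width = 1/1 - 0/1 = 1/1
  'd': [0/1 + 1/1*0/1, 0/1 + 1/1*1/3) = [0/1, 1/3) <- contains code 17/54
  'a': [0/1 + 1/1*1/3, 0/1 + 1/1*2/3) = [1/3, 2/3)
  'f': [0/1 + 1/1*2/3, 0/1 + 1/1*1/1) = [2/3, 1/1)
  emit 'd', narrow to [0/1, 1/3)
Step 2: interval [0/1, 1/3), width = 1/3 - 0/1 = 1/3
  'd': [0/1 + 1/3*0/1, 0/1 + 1/3*1/3) = [0/1, 1/9)
  'a': [0/1 + 1/3*1/3, 0/1 + 1/3*2/3) = [1/9, 2/9)
  'f': [0/1 + 1/3*2/3, 0/1 + 1/3*1/1) = [2/9, 1/3) <- contains code 17/54
  emit 'f', narrow to [2/9, 1/3)
Step 3: interval [2/9, 1/3), width = 1/3 - 2/9 = 1/9
  'd': [2/9 + 1/9*0/1, 2/9 + 1/9*1/3) = [2/9, 7/27)
  'a': [2/9 + 1/9*1/3, 2/9 + 1/9*2/3) = [7/27, 8/27)
  'f': [2/9 + 1/9*2/3, 2/9 + 1/9*1/1) = [8/27, 1/3) <- contains code 17/54
  emit 'f', narrow to [8/27, 1/3)

Answer: symbol=d low=0/1 high=1/3
symbol=f low=2/9 high=1/3
symbol=f low=8/27 high=1/3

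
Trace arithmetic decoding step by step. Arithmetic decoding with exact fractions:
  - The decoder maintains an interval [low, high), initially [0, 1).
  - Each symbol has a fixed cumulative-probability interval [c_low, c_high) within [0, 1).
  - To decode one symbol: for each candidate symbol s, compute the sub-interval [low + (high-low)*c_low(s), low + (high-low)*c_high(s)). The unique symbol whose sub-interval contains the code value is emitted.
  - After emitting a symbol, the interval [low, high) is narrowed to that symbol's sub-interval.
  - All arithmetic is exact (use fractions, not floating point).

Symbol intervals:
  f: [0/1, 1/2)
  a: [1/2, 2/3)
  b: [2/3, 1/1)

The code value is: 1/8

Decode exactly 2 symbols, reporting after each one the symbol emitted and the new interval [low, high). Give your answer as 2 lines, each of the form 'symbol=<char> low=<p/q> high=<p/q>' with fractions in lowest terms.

Step 1: interval [0/1, 1/1), width = 1/1 - 0/1 = 1/1
  'f': [0/1 + 1/1*0/1, 0/1 + 1/1*1/2) = [0/1, 1/2) <- contains code 1/8
  'a': [0/1 + 1/1*1/2, 0/1 + 1/1*2/3) = [1/2, 2/3)
  'b': [0/1 + 1/1*2/3, 0/1 + 1/1*1/1) = [2/3, 1/1)
  emit 'f', narrow to [0/1, 1/2)
Step 2: interval [0/1, 1/2), width = 1/2 - 0/1 = 1/2
  'f': [0/1 + 1/2*0/1, 0/1 + 1/2*1/2) = [0/1, 1/4) <- contains code 1/8
  'a': [0/1 + 1/2*1/2, 0/1 + 1/2*2/3) = [1/4, 1/3)
  'b': [0/1 + 1/2*2/3, 0/1 + 1/2*1/1) = [1/3, 1/2)
  emit 'f', narrow to [0/1, 1/4)

Answer: symbol=f low=0/1 high=1/2
symbol=f low=0/1 high=1/4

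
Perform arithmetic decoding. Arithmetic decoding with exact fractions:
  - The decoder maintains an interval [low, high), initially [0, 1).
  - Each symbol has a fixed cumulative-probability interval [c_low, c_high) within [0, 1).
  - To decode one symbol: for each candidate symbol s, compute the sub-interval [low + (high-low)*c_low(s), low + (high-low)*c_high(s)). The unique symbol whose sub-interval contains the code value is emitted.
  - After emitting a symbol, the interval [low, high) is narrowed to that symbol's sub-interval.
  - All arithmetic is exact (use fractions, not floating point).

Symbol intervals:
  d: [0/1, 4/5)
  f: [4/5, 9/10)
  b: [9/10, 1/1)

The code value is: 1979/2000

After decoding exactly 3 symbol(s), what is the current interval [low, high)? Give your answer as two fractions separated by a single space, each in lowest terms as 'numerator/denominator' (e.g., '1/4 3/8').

Answer: 989/1000 99/100

Derivation:
Step 1: interval [0/1, 1/1), width = 1/1 - 0/1 = 1/1
  'd': [0/1 + 1/1*0/1, 0/1 + 1/1*4/5) = [0/1, 4/5)
  'f': [0/1 + 1/1*4/5, 0/1 + 1/1*9/10) = [4/5, 9/10)
  'b': [0/1 + 1/1*9/10, 0/1 + 1/1*1/1) = [9/10, 1/1) <- contains code 1979/2000
  emit 'b', narrow to [9/10, 1/1)
Step 2: interval [9/10, 1/1), width = 1/1 - 9/10 = 1/10
  'd': [9/10 + 1/10*0/1, 9/10 + 1/10*4/5) = [9/10, 49/50)
  'f': [9/10 + 1/10*4/5, 9/10 + 1/10*9/10) = [49/50, 99/100) <- contains code 1979/2000
  'b': [9/10 + 1/10*9/10, 9/10 + 1/10*1/1) = [99/100, 1/1)
  emit 'f', narrow to [49/50, 99/100)
Step 3: interval [49/50, 99/100), width = 99/100 - 49/50 = 1/100
  'd': [49/50 + 1/100*0/1, 49/50 + 1/100*4/5) = [49/50, 247/250)
  'f': [49/50 + 1/100*4/5, 49/50 + 1/100*9/10) = [247/250, 989/1000)
  'b': [49/50 + 1/100*9/10, 49/50 + 1/100*1/1) = [989/1000, 99/100) <- contains code 1979/2000
  emit 'b', narrow to [989/1000, 99/100)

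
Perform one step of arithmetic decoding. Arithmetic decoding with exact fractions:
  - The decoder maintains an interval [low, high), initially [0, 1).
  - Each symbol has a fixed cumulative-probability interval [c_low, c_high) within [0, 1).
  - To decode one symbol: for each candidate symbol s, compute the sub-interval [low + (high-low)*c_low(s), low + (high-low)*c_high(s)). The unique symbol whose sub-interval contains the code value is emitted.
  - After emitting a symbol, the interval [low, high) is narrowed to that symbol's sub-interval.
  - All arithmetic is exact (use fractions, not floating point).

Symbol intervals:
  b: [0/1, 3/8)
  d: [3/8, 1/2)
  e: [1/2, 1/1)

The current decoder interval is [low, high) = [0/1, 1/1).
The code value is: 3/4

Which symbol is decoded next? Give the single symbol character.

Answer: e

Derivation:
Interval width = high − low = 1/1 − 0/1 = 1/1
Scaled code = (code − low) / width = (3/4 − 0/1) / 1/1 = 3/4
  b: [0/1, 3/8) 
  d: [3/8, 1/2) 
  e: [1/2, 1/1) ← scaled code falls here ✓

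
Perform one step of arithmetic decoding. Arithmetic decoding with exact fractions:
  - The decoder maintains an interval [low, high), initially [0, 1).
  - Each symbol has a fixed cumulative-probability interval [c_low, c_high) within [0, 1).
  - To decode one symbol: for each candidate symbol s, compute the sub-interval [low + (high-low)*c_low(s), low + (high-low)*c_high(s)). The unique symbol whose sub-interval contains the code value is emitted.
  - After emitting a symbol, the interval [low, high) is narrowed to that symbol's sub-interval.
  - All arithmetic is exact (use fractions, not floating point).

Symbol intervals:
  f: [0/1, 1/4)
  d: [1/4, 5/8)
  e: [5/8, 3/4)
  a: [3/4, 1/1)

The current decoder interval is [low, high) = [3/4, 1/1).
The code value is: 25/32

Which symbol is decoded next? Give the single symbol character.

Interval width = high − low = 1/1 − 3/4 = 1/4
Scaled code = (code − low) / width = (25/32 − 3/4) / 1/4 = 1/8
  f: [0/1, 1/4) ← scaled code falls here ✓
  d: [1/4, 5/8) 
  e: [5/8, 3/4) 
  a: [3/4, 1/1) 

Answer: f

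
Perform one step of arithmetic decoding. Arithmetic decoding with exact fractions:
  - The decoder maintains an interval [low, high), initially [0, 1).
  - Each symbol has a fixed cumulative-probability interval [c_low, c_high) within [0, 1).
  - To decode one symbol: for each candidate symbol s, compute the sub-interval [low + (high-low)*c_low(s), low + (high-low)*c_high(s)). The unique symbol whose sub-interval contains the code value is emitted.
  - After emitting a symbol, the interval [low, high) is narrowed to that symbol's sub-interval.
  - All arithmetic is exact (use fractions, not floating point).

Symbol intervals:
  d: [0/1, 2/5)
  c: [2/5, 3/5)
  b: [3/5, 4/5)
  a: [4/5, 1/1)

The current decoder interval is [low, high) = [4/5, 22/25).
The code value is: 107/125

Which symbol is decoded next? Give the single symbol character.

Interval width = high − low = 22/25 − 4/5 = 2/25
Scaled code = (code − low) / width = (107/125 − 4/5) / 2/25 = 7/10
  d: [0/1, 2/5) 
  c: [2/5, 3/5) 
  b: [3/5, 4/5) ← scaled code falls here ✓
  a: [4/5, 1/1) 

Answer: b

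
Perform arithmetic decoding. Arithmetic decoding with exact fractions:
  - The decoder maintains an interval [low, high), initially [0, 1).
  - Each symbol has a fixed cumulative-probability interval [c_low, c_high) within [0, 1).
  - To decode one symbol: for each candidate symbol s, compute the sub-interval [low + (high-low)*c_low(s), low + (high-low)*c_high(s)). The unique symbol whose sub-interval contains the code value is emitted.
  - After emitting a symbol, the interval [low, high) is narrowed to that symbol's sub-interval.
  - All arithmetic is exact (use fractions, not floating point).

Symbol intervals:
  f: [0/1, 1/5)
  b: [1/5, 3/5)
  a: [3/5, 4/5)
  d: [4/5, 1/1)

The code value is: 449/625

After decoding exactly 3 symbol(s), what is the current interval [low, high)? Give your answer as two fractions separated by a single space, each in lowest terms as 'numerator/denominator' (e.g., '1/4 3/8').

Step 1: interval [0/1, 1/1), width = 1/1 - 0/1 = 1/1
  'f': [0/1 + 1/1*0/1, 0/1 + 1/1*1/5) = [0/1, 1/5)
  'b': [0/1 + 1/1*1/5, 0/1 + 1/1*3/5) = [1/5, 3/5)
  'a': [0/1 + 1/1*3/5, 0/1 + 1/1*4/5) = [3/5, 4/5) <- contains code 449/625
  'd': [0/1 + 1/1*4/5, 0/1 + 1/1*1/1) = [4/5, 1/1)
  emit 'a', narrow to [3/5, 4/5)
Step 2: interval [3/5, 4/5), width = 4/5 - 3/5 = 1/5
  'f': [3/5 + 1/5*0/1, 3/5 + 1/5*1/5) = [3/5, 16/25)
  'b': [3/5 + 1/5*1/5, 3/5 + 1/5*3/5) = [16/25, 18/25) <- contains code 449/625
  'a': [3/5 + 1/5*3/5, 3/5 + 1/5*4/5) = [18/25, 19/25)
  'd': [3/5 + 1/5*4/5, 3/5 + 1/5*1/1) = [19/25, 4/5)
  emit 'b', narrow to [16/25, 18/25)
Step 3: interval [16/25, 18/25), width = 18/25 - 16/25 = 2/25
  'f': [16/25 + 2/25*0/1, 16/25 + 2/25*1/5) = [16/25, 82/125)
  'b': [16/25 + 2/25*1/5, 16/25 + 2/25*3/5) = [82/125, 86/125)
  'a': [16/25 + 2/25*3/5, 16/25 + 2/25*4/5) = [86/125, 88/125)
  'd': [16/25 + 2/25*4/5, 16/25 + 2/25*1/1) = [88/125, 18/25) <- contains code 449/625
  emit 'd', narrow to [88/125, 18/25)

Answer: 88/125 18/25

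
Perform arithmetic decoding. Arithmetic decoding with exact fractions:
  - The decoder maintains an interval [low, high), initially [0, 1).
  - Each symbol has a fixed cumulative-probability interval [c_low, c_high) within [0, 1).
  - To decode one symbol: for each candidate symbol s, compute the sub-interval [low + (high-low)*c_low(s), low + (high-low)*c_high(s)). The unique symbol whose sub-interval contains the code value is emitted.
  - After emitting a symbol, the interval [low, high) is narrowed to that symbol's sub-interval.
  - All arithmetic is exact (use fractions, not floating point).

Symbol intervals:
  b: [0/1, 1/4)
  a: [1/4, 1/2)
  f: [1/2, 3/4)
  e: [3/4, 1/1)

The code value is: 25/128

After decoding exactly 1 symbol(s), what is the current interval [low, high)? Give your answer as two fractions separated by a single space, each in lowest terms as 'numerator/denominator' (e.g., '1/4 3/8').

Answer: 0/1 1/4

Derivation:
Step 1: interval [0/1, 1/1), width = 1/1 - 0/1 = 1/1
  'b': [0/1 + 1/1*0/1, 0/1 + 1/1*1/4) = [0/1, 1/4) <- contains code 25/128
  'a': [0/1 + 1/1*1/4, 0/1 + 1/1*1/2) = [1/4, 1/2)
  'f': [0/1 + 1/1*1/2, 0/1 + 1/1*3/4) = [1/2, 3/4)
  'e': [0/1 + 1/1*3/4, 0/1 + 1/1*1/1) = [3/4, 1/1)
  emit 'b', narrow to [0/1, 1/4)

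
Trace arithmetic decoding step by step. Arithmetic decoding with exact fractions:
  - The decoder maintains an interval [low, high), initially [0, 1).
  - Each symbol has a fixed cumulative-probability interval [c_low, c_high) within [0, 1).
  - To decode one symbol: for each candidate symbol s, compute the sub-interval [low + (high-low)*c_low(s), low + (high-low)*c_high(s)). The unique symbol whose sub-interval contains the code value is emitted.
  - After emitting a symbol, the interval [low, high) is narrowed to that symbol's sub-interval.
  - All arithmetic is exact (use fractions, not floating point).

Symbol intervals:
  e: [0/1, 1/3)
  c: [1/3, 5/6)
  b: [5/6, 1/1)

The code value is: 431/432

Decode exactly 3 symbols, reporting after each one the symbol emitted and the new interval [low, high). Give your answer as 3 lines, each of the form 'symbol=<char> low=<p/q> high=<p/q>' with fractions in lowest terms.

Step 1: interval [0/1, 1/1), width = 1/1 - 0/1 = 1/1
  'e': [0/1 + 1/1*0/1, 0/1 + 1/1*1/3) = [0/1, 1/3)
  'c': [0/1 + 1/1*1/3, 0/1 + 1/1*5/6) = [1/3, 5/6)
  'b': [0/1 + 1/1*5/6, 0/1 + 1/1*1/1) = [5/6, 1/1) <- contains code 431/432
  emit 'b', narrow to [5/6, 1/1)
Step 2: interval [5/6, 1/1), width = 1/1 - 5/6 = 1/6
  'e': [5/6 + 1/6*0/1, 5/6 + 1/6*1/3) = [5/6, 8/9)
  'c': [5/6 + 1/6*1/3, 5/6 + 1/6*5/6) = [8/9, 35/36)
  'b': [5/6 + 1/6*5/6, 5/6 + 1/6*1/1) = [35/36, 1/1) <- contains code 431/432
  emit 'b', narrow to [35/36, 1/1)
Step 3: interval [35/36, 1/1), width = 1/1 - 35/36 = 1/36
  'e': [35/36 + 1/36*0/1, 35/36 + 1/36*1/3) = [35/36, 53/54)
  'c': [35/36 + 1/36*1/3, 35/36 + 1/36*5/6) = [53/54, 215/216)
  'b': [35/36 + 1/36*5/6, 35/36 + 1/36*1/1) = [215/216, 1/1) <- contains code 431/432
  emit 'b', narrow to [215/216, 1/1)

Answer: symbol=b low=5/6 high=1/1
symbol=b low=35/36 high=1/1
symbol=b low=215/216 high=1/1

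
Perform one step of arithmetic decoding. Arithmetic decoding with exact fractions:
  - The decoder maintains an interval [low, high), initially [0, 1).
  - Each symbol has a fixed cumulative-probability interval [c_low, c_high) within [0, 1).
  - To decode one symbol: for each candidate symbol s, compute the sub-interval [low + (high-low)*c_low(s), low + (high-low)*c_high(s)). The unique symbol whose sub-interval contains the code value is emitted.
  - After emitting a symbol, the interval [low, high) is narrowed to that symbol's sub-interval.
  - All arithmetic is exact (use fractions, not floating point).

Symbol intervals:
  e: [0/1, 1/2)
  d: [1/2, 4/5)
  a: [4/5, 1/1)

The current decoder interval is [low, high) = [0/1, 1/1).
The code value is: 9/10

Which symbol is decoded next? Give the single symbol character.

Interval width = high − low = 1/1 − 0/1 = 1/1
Scaled code = (code − low) / width = (9/10 − 0/1) / 1/1 = 9/10
  e: [0/1, 1/2) 
  d: [1/2, 4/5) 
  a: [4/5, 1/1) ← scaled code falls here ✓

Answer: a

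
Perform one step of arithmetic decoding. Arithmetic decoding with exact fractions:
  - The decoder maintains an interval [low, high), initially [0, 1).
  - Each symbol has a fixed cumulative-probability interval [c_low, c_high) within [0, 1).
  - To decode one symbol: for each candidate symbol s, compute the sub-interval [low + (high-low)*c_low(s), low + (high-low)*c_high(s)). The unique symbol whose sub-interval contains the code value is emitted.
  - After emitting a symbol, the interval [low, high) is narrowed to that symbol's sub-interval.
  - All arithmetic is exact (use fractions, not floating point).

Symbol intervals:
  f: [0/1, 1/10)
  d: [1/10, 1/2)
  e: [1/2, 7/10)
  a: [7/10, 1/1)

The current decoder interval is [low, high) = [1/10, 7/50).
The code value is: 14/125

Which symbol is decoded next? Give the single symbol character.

Answer: d

Derivation:
Interval width = high − low = 7/50 − 1/10 = 1/25
Scaled code = (code − low) / width = (14/125 − 1/10) / 1/25 = 3/10
  f: [0/1, 1/10) 
  d: [1/10, 1/2) ← scaled code falls here ✓
  e: [1/2, 7/10) 
  a: [7/10, 1/1) 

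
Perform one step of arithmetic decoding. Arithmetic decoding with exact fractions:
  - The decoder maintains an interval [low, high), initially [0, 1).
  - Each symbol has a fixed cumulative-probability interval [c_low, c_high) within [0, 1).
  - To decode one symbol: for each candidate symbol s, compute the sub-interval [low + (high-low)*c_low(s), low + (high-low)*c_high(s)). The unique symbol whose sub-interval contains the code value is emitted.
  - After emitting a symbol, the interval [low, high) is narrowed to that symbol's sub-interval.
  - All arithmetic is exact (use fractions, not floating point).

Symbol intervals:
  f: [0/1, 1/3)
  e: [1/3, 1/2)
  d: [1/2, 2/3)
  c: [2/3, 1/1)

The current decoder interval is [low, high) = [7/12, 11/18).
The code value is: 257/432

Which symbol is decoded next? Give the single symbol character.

Interval width = high − low = 11/18 − 7/12 = 1/36
Scaled code = (code − low) / width = (257/432 − 7/12) / 1/36 = 5/12
  f: [0/1, 1/3) 
  e: [1/3, 1/2) ← scaled code falls here ✓
  d: [1/2, 2/3) 
  c: [2/3, 1/1) 

Answer: e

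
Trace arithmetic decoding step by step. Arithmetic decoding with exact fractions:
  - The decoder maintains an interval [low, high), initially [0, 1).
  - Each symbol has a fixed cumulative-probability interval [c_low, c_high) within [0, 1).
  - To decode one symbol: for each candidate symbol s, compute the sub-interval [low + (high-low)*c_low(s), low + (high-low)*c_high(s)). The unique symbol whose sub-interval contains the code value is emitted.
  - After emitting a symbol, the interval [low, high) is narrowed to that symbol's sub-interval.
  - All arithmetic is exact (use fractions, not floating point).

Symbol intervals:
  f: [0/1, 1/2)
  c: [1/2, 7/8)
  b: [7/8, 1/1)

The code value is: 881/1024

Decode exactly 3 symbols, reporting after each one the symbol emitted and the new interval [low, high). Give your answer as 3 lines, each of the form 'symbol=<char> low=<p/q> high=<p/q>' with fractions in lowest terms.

Step 1: interval [0/1, 1/1), width = 1/1 - 0/1 = 1/1
  'f': [0/1 + 1/1*0/1, 0/1 + 1/1*1/2) = [0/1, 1/2)
  'c': [0/1 + 1/1*1/2, 0/1 + 1/1*7/8) = [1/2, 7/8) <- contains code 881/1024
  'b': [0/1 + 1/1*7/8, 0/1 + 1/1*1/1) = [7/8, 1/1)
  emit 'c', narrow to [1/2, 7/8)
Step 2: interval [1/2, 7/8), width = 7/8 - 1/2 = 3/8
  'f': [1/2 + 3/8*0/1, 1/2 + 3/8*1/2) = [1/2, 11/16)
  'c': [1/2 + 3/8*1/2, 1/2 + 3/8*7/8) = [11/16, 53/64)
  'b': [1/2 + 3/8*7/8, 1/2 + 3/8*1/1) = [53/64, 7/8) <- contains code 881/1024
  emit 'b', narrow to [53/64, 7/8)
Step 3: interval [53/64, 7/8), width = 7/8 - 53/64 = 3/64
  'f': [53/64 + 3/64*0/1, 53/64 + 3/64*1/2) = [53/64, 109/128)
  'c': [53/64 + 3/64*1/2, 53/64 + 3/64*7/8) = [109/128, 445/512) <- contains code 881/1024
  'b': [53/64 + 3/64*7/8, 53/64 + 3/64*1/1) = [445/512, 7/8)
  emit 'c', narrow to [109/128, 445/512)

Answer: symbol=c low=1/2 high=7/8
symbol=b low=53/64 high=7/8
symbol=c low=109/128 high=445/512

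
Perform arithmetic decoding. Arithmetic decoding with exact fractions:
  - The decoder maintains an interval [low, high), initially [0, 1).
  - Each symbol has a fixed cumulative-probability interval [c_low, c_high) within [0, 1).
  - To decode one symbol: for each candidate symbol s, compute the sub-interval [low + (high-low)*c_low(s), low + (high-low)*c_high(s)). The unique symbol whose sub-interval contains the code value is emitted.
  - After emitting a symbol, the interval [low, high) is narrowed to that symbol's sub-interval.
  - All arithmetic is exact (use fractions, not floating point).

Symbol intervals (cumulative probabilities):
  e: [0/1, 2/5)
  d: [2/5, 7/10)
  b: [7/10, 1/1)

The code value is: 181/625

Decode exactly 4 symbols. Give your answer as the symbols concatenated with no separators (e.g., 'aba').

Answer: ebee

Derivation:
Step 1: interval [0/1, 1/1), width = 1/1 - 0/1 = 1/1
  'e': [0/1 + 1/1*0/1, 0/1 + 1/1*2/5) = [0/1, 2/5) <- contains code 181/625
  'd': [0/1 + 1/1*2/5, 0/1 + 1/1*7/10) = [2/5, 7/10)
  'b': [0/1 + 1/1*7/10, 0/1 + 1/1*1/1) = [7/10, 1/1)
  emit 'e', narrow to [0/1, 2/5)
Step 2: interval [0/1, 2/5), width = 2/5 - 0/1 = 2/5
  'e': [0/1 + 2/5*0/1, 0/1 + 2/5*2/5) = [0/1, 4/25)
  'd': [0/1 + 2/5*2/5, 0/1 + 2/5*7/10) = [4/25, 7/25)
  'b': [0/1 + 2/5*7/10, 0/1 + 2/5*1/1) = [7/25, 2/5) <- contains code 181/625
  emit 'b', narrow to [7/25, 2/5)
Step 3: interval [7/25, 2/5), width = 2/5 - 7/25 = 3/25
  'e': [7/25 + 3/25*0/1, 7/25 + 3/25*2/5) = [7/25, 41/125) <- contains code 181/625
  'd': [7/25 + 3/25*2/5, 7/25 + 3/25*7/10) = [41/125, 91/250)
  'b': [7/25 + 3/25*7/10, 7/25 + 3/25*1/1) = [91/250, 2/5)
  emit 'e', narrow to [7/25, 41/125)
Step 4: interval [7/25, 41/125), width = 41/125 - 7/25 = 6/125
  'e': [7/25 + 6/125*0/1, 7/25 + 6/125*2/5) = [7/25, 187/625) <- contains code 181/625
  'd': [7/25 + 6/125*2/5, 7/25 + 6/125*7/10) = [187/625, 196/625)
  'b': [7/25 + 6/125*7/10, 7/25 + 6/125*1/1) = [196/625, 41/125)
  emit 'e', narrow to [7/25, 187/625)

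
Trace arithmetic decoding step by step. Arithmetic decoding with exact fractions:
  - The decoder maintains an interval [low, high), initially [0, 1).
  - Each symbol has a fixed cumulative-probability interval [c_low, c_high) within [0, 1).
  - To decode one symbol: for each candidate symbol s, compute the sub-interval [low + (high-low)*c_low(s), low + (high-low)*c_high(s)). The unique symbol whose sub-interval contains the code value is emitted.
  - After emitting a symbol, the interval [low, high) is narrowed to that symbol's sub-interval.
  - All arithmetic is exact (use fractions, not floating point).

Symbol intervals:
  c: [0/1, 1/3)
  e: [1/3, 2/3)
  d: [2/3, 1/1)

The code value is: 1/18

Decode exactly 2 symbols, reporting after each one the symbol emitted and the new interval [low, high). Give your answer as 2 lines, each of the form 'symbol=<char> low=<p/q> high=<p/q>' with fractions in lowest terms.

Answer: symbol=c low=0/1 high=1/3
symbol=c low=0/1 high=1/9

Derivation:
Step 1: interval [0/1, 1/1), width = 1/1 - 0/1 = 1/1
  'c': [0/1 + 1/1*0/1, 0/1 + 1/1*1/3) = [0/1, 1/3) <- contains code 1/18
  'e': [0/1 + 1/1*1/3, 0/1 + 1/1*2/3) = [1/3, 2/3)
  'd': [0/1 + 1/1*2/3, 0/1 + 1/1*1/1) = [2/3, 1/1)
  emit 'c', narrow to [0/1, 1/3)
Step 2: interval [0/1, 1/3), width = 1/3 - 0/1 = 1/3
  'c': [0/1 + 1/3*0/1, 0/1 + 1/3*1/3) = [0/1, 1/9) <- contains code 1/18
  'e': [0/1 + 1/3*1/3, 0/1 + 1/3*2/3) = [1/9, 2/9)
  'd': [0/1 + 1/3*2/3, 0/1 + 1/3*1/1) = [2/9, 1/3)
  emit 'c', narrow to [0/1, 1/9)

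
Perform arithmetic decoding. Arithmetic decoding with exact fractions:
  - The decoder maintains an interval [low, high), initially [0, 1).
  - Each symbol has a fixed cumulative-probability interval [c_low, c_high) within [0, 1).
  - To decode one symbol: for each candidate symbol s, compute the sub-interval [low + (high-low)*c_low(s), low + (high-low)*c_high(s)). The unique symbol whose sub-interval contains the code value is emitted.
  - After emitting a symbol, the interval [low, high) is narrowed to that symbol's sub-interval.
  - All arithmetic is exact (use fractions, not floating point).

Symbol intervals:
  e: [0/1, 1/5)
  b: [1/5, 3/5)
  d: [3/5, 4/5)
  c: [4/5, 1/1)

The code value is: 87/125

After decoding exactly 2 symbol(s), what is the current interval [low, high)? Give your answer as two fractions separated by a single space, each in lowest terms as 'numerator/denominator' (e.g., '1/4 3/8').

Step 1: interval [0/1, 1/1), width = 1/1 - 0/1 = 1/1
  'e': [0/1 + 1/1*0/1, 0/1 + 1/1*1/5) = [0/1, 1/5)
  'b': [0/1 + 1/1*1/5, 0/1 + 1/1*3/5) = [1/5, 3/5)
  'd': [0/1 + 1/1*3/5, 0/1 + 1/1*4/5) = [3/5, 4/5) <- contains code 87/125
  'c': [0/1 + 1/1*4/5, 0/1 + 1/1*1/1) = [4/5, 1/1)
  emit 'd', narrow to [3/5, 4/5)
Step 2: interval [3/5, 4/5), width = 4/5 - 3/5 = 1/5
  'e': [3/5 + 1/5*0/1, 3/5 + 1/5*1/5) = [3/5, 16/25)
  'b': [3/5 + 1/5*1/5, 3/5 + 1/5*3/5) = [16/25, 18/25) <- contains code 87/125
  'd': [3/5 + 1/5*3/5, 3/5 + 1/5*4/5) = [18/25, 19/25)
  'c': [3/5 + 1/5*4/5, 3/5 + 1/5*1/1) = [19/25, 4/5)
  emit 'b', narrow to [16/25, 18/25)

Answer: 16/25 18/25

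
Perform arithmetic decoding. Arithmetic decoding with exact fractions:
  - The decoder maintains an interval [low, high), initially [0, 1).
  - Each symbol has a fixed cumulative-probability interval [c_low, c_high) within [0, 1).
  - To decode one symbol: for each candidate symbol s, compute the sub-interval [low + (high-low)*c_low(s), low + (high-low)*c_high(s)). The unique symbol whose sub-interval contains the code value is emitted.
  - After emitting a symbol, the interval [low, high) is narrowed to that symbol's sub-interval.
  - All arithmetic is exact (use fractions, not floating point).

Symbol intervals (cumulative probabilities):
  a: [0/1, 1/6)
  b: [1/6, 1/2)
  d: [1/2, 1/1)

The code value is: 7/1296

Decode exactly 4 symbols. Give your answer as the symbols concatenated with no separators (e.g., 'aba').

Step 1: interval [0/1, 1/1), width = 1/1 - 0/1 = 1/1
  'a': [0/1 + 1/1*0/1, 0/1 + 1/1*1/6) = [0/1, 1/6) <- contains code 7/1296
  'b': [0/1 + 1/1*1/6, 0/1 + 1/1*1/2) = [1/6, 1/2)
  'd': [0/1 + 1/1*1/2, 0/1 + 1/1*1/1) = [1/2, 1/1)
  emit 'a', narrow to [0/1, 1/6)
Step 2: interval [0/1, 1/6), width = 1/6 - 0/1 = 1/6
  'a': [0/1 + 1/6*0/1, 0/1 + 1/6*1/6) = [0/1, 1/36) <- contains code 7/1296
  'b': [0/1 + 1/6*1/6, 0/1 + 1/6*1/2) = [1/36, 1/12)
  'd': [0/1 + 1/6*1/2, 0/1 + 1/6*1/1) = [1/12, 1/6)
  emit 'a', narrow to [0/1, 1/36)
Step 3: interval [0/1, 1/36), width = 1/36 - 0/1 = 1/36
  'a': [0/1 + 1/36*0/1, 0/1 + 1/36*1/6) = [0/1, 1/216)
  'b': [0/1 + 1/36*1/6, 0/1 + 1/36*1/2) = [1/216, 1/72) <- contains code 7/1296
  'd': [0/1 + 1/36*1/2, 0/1 + 1/36*1/1) = [1/72, 1/36)
  emit 'b', narrow to [1/216, 1/72)
Step 4: interval [1/216, 1/72), width = 1/72 - 1/216 = 1/108
  'a': [1/216 + 1/108*0/1, 1/216 + 1/108*1/6) = [1/216, 1/162) <- contains code 7/1296
  'b': [1/216 + 1/108*1/6, 1/216 + 1/108*1/2) = [1/162, 1/108)
  'd': [1/216 + 1/108*1/2, 1/216 + 1/108*1/1) = [1/108, 1/72)
  emit 'a', narrow to [1/216, 1/162)

Answer: aaba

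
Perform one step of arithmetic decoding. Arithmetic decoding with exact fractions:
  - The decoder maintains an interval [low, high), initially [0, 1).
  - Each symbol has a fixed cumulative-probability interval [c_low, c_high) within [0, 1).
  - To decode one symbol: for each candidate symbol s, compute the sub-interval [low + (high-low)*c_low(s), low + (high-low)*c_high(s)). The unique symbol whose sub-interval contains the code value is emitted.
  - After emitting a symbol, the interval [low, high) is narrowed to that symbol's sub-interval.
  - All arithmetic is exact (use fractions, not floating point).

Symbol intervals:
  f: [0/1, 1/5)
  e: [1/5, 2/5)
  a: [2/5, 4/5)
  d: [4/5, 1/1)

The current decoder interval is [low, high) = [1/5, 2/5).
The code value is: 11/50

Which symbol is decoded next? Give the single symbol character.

Interval width = high − low = 2/5 − 1/5 = 1/5
Scaled code = (code − low) / width = (11/50 − 1/5) / 1/5 = 1/10
  f: [0/1, 1/5) ← scaled code falls here ✓
  e: [1/5, 2/5) 
  a: [2/5, 4/5) 
  d: [4/5, 1/1) 

Answer: f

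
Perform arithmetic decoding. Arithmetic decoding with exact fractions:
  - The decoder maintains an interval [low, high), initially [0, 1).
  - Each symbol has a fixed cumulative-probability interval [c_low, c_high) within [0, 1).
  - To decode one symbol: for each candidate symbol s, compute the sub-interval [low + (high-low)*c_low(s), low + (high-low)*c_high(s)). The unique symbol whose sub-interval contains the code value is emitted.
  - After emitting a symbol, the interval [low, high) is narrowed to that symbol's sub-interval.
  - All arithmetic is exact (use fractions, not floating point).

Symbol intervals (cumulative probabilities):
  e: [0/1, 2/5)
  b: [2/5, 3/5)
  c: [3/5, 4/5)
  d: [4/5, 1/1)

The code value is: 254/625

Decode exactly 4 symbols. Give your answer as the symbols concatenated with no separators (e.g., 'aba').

Answer: beee

Derivation:
Step 1: interval [0/1, 1/1), width = 1/1 - 0/1 = 1/1
  'e': [0/1 + 1/1*0/1, 0/1 + 1/1*2/5) = [0/1, 2/5)
  'b': [0/1 + 1/1*2/5, 0/1 + 1/1*3/5) = [2/5, 3/5) <- contains code 254/625
  'c': [0/1 + 1/1*3/5, 0/1 + 1/1*4/5) = [3/5, 4/5)
  'd': [0/1 + 1/1*4/5, 0/1 + 1/1*1/1) = [4/5, 1/1)
  emit 'b', narrow to [2/5, 3/5)
Step 2: interval [2/5, 3/5), width = 3/5 - 2/5 = 1/5
  'e': [2/5 + 1/5*0/1, 2/5 + 1/5*2/5) = [2/5, 12/25) <- contains code 254/625
  'b': [2/5 + 1/5*2/5, 2/5 + 1/5*3/5) = [12/25, 13/25)
  'c': [2/5 + 1/5*3/5, 2/5 + 1/5*4/5) = [13/25, 14/25)
  'd': [2/5 + 1/5*4/5, 2/5 + 1/5*1/1) = [14/25, 3/5)
  emit 'e', narrow to [2/5, 12/25)
Step 3: interval [2/5, 12/25), width = 12/25 - 2/5 = 2/25
  'e': [2/5 + 2/25*0/1, 2/5 + 2/25*2/5) = [2/5, 54/125) <- contains code 254/625
  'b': [2/5 + 2/25*2/5, 2/5 + 2/25*3/5) = [54/125, 56/125)
  'c': [2/5 + 2/25*3/5, 2/5 + 2/25*4/5) = [56/125, 58/125)
  'd': [2/5 + 2/25*4/5, 2/5 + 2/25*1/1) = [58/125, 12/25)
  emit 'e', narrow to [2/5, 54/125)
Step 4: interval [2/5, 54/125), width = 54/125 - 2/5 = 4/125
  'e': [2/5 + 4/125*0/1, 2/5 + 4/125*2/5) = [2/5, 258/625) <- contains code 254/625
  'b': [2/5 + 4/125*2/5, 2/5 + 4/125*3/5) = [258/625, 262/625)
  'c': [2/5 + 4/125*3/5, 2/5 + 4/125*4/5) = [262/625, 266/625)
  'd': [2/5 + 4/125*4/5, 2/5 + 4/125*1/1) = [266/625, 54/125)
  emit 'e', narrow to [2/5, 258/625)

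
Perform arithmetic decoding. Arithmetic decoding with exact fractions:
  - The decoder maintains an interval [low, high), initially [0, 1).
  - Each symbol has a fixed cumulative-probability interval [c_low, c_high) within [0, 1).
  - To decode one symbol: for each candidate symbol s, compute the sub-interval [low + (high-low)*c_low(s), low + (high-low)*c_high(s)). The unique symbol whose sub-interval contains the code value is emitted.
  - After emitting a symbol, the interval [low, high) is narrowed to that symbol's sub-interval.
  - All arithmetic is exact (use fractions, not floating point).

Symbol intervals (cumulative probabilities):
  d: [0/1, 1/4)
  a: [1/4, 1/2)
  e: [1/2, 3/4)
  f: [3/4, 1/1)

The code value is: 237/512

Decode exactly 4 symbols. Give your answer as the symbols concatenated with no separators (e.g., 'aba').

Step 1: interval [0/1, 1/1), width = 1/1 - 0/1 = 1/1
  'd': [0/1 + 1/1*0/1, 0/1 + 1/1*1/4) = [0/1, 1/4)
  'a': [0/1 + 1/1*1/4, 0/1 + 1/1*1/2) = [1/4, 1/2) <- contains code 237/512
  'e': [0/1 + 1/1*1/2, 0/1 + 1/1*3/4) = [1/2, 3/4)
  'f': [0/1 + 1/1*3/4, 0/1 + 1/1*1/1) = [3/4, 1/1)
  emit 'a', narrow to [1/4, 1/2)
Step 2: interval [1/4, 1/2), width = 1/2 - 1/4 = 1/4
  'd': [1/4 + 1/4*0/1, 1/4 + 1/4*1/4) = [1/4, 5/16)
  'a': [1/4 + 1/4*1/4, 1/4 + 1/4*1/2) = [5/16, 3/8)
  'e': [1/4 + 1/4*1/2, 1/4 + 1/4*3/4) = [3/8, 7/16)
  'f': [1/4 + 1/4*3/4, 1/4 + 1/4*1/1) = [7/16, 1/2) <- contains code 237/512
  emit 'f', narrow to [7/16, 1/2)
Step 3: interval [7/16, 1/2), width = 1/2 - 7/16 = 1/16
  'd': [7/16 + 1/16*0/1, 7/16 + 1/16*1/4) = [7/16, 29/64)
  'a': [7/16 + 1/16*1/4, 7/16 + 1/16*1/2) = [29/64, 15/32) <- contains code 237/512
  'e': [7/16 + 1/16*1/2, 7/16 + 1/16*3/4) = [15/32, 31/64)
  'f': [7/16 + 1/16*3/4, 7/16 + 1/16*1/1) = [31/64, 1/2)
  emit 'a', narrow to [29/64, 15/32)
Step 4: interval [29/64, 15/32), width = 15/32 - 29/64 = 1/64
  'd': [29/64 + 1/64*0/1, 29/64 + 1/64*1/4) = [29/64, 117/256)
  'a': [29/64 + 1/64*1/4, 29/64 + 1/64*1/2) = [117/256, 59/128)
  'e': [29/64 + 1/64*1/2, 29/64 + 1/64*3/4) = [59/128, 119/256) <- contains code 237/512
  'f': [29/64 + 1/64*3/4, 29/64 + 1/64*1/1) = [119/256, 15/32)
  emit 'e', narrow to [59/128, 119/256)

Answer: afae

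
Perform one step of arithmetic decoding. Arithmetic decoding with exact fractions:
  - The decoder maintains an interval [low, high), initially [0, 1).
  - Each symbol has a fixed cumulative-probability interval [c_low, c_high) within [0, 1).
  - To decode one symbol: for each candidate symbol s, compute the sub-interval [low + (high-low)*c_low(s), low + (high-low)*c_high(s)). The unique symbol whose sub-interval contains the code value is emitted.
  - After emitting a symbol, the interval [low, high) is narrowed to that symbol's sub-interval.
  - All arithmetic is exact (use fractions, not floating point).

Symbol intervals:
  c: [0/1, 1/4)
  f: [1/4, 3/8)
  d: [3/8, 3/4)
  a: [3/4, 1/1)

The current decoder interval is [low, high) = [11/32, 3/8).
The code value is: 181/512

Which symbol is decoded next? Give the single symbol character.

Interval width = high − low = 3/8 − 11/32 = 1/32
Scaled code = (code − low) / width = (181/512 − 11/32) / 1/32 = 5/16
  c: [0/1, 1/4) 
  f: [1/4, 3/8) ← scaled code falls here ✓
  d: [3/8, 3/4) 
  a: [3/4, 1/1) 

Answer: f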